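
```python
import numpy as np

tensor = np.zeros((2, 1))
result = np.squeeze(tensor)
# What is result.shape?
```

(2,)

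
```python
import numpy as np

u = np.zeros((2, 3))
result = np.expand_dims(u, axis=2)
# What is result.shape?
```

(2, 3, 1)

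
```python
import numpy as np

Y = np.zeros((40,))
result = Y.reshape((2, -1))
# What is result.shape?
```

(2, 20)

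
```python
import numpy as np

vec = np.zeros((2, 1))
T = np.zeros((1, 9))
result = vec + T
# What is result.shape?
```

(2, 9)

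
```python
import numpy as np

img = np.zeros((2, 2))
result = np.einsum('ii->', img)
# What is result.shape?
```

()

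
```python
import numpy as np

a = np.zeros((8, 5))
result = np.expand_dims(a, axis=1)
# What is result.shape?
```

(8, 1, 5)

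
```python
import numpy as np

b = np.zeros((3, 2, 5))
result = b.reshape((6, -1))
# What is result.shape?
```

(6, 5)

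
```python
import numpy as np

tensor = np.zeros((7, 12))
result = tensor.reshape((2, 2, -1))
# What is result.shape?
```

(2, 2, 21)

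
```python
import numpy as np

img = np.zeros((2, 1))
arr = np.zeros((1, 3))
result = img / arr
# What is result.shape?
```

(2, 3)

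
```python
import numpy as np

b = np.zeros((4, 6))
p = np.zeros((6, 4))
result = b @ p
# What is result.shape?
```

(4, 4)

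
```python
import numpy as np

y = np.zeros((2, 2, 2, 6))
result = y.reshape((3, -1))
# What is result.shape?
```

(3, 16)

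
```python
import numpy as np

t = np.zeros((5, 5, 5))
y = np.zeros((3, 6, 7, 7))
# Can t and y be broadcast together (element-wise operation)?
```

No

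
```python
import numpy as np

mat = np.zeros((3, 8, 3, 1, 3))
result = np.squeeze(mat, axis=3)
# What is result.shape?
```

(3, 8, 3, 3)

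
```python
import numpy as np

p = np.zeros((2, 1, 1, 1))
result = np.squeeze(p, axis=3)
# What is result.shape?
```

(2, 1, 1)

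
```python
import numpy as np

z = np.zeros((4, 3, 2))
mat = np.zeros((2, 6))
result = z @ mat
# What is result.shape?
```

(4, 3, 6)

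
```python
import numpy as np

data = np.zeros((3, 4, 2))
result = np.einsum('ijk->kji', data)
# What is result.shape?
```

(2, 4, 3)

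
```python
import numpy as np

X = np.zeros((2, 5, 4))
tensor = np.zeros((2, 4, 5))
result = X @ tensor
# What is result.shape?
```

(2, 5, 5)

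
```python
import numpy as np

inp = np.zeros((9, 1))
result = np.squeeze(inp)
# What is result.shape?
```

(9,)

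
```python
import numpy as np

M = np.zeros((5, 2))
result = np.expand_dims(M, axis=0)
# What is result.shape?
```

(1, 5, 2)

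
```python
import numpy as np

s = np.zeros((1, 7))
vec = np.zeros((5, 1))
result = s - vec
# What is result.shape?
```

(5, 7)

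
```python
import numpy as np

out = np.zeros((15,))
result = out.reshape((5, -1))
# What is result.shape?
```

(5, 3)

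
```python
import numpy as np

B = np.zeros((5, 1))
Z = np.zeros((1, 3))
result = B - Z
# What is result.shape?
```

(5, 3)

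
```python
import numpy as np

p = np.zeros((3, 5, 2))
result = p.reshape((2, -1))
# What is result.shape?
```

(2, 15)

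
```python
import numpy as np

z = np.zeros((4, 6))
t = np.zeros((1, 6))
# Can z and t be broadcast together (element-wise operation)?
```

Yes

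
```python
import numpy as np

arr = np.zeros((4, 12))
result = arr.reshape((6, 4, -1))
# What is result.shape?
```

(6, 4, 2)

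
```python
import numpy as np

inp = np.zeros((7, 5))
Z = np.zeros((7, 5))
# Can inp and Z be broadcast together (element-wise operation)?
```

Yes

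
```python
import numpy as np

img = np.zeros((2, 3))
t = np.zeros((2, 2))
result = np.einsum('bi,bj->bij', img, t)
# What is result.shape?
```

(2, 3, 2)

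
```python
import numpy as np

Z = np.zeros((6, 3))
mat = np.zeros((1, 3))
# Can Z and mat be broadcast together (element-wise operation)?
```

Yes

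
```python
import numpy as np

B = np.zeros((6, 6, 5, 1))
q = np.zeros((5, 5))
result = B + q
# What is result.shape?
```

(6, 6, 5, 5)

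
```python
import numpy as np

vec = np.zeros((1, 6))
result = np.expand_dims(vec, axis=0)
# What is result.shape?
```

(1, 1, 6)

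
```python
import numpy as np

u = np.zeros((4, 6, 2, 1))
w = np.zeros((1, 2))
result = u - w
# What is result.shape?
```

(4, 6, 2, 2)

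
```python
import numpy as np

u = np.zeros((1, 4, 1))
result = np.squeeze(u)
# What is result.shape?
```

(4,)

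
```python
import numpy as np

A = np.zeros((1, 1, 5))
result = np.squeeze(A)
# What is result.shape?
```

(5,)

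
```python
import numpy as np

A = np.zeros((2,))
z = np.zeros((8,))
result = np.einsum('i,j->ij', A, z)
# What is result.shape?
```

(2, 8)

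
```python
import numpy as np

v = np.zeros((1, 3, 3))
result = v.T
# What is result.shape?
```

(3, 3, 1)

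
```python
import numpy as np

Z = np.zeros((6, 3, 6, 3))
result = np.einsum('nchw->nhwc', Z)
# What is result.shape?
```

(6, 6, 3, 3)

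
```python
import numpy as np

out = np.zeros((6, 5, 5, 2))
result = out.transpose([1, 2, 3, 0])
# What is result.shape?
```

(5, 5, 2, 6)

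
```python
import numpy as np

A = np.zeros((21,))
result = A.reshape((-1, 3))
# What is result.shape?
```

(7, 3)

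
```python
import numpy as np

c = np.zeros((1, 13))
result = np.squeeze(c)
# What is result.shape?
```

(13,)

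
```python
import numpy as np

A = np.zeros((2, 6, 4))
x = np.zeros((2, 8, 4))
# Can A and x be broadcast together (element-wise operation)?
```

No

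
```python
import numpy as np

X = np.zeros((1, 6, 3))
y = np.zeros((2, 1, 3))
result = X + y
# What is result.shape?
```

(2, 6, 3)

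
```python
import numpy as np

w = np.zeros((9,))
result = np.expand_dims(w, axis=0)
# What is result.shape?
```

(1, 9)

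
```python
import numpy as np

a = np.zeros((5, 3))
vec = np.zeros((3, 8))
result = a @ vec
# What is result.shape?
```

(5, 8)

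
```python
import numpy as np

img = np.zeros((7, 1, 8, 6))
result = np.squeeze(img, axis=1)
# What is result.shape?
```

(7, 8, 6)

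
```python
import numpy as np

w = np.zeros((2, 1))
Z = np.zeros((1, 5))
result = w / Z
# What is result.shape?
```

(2, 5)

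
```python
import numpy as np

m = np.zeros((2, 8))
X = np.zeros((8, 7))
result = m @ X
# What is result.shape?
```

(2, 7)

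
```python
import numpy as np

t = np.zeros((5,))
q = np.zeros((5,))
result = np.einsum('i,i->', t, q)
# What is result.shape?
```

()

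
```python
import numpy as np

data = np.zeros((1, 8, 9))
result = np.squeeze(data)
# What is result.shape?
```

(8, 9)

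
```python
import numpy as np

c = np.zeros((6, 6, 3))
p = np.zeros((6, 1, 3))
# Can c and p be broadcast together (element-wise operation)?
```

Yes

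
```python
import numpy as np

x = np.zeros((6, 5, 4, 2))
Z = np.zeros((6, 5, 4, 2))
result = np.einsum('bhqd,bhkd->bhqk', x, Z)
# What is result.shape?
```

(6, 5, 4, 4)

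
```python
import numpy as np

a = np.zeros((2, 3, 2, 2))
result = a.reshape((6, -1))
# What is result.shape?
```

(6, 4)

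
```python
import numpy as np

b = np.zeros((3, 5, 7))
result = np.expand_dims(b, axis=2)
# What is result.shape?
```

(3, 5, 1, 7)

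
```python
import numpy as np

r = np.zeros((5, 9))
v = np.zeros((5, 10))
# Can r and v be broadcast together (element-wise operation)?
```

No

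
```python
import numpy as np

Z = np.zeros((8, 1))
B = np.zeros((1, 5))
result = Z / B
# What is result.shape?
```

(8, 5)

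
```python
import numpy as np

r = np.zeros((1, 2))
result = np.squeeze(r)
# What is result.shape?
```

(2,)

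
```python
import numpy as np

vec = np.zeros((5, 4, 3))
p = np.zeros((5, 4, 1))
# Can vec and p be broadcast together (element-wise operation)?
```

Yes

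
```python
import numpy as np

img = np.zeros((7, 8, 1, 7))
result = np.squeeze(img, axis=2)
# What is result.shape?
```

(7, 8, 7)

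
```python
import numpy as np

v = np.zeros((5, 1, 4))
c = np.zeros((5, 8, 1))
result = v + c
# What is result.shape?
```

(5, 8, 4)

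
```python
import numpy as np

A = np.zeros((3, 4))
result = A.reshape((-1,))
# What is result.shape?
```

(12,)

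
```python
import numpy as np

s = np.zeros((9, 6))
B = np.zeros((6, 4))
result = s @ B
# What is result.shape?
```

(9, 4)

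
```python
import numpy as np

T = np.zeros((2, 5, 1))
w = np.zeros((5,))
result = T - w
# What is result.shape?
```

(2, 5, 5)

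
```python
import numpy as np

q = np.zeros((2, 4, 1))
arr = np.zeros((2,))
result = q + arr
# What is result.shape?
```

(2, 4, 2)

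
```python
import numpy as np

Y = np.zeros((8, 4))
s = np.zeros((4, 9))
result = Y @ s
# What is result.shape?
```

(8, 9)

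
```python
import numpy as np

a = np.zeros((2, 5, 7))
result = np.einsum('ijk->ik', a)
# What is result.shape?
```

(2, 7)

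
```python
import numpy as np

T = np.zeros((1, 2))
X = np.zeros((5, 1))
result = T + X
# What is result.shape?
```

(5, 2)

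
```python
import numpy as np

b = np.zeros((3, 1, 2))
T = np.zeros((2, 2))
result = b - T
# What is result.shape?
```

(3, 2, 2)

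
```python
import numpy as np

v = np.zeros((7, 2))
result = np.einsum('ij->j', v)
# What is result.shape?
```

(2,)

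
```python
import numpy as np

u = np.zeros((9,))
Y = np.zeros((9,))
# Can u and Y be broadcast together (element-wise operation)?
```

Yes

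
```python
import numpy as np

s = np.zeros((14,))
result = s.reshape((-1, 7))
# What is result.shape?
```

(2, 7)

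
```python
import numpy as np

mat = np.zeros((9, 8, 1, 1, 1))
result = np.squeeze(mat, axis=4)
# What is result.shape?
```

(9, 8, 1, 1)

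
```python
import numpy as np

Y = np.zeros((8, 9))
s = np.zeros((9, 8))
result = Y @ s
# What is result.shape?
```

(8, 8)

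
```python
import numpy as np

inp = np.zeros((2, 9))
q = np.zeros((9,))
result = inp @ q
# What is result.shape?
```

(2,)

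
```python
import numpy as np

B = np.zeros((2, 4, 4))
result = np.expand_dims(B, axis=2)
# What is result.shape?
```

(2, 4, 1, 4)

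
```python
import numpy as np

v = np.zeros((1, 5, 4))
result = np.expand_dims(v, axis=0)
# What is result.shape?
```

(1, 1, 5, 4)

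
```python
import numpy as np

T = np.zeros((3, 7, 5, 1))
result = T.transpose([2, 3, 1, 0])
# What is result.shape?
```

(5, 1, 7, 3)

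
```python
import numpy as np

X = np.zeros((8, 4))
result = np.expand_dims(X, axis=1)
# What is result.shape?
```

(8, 1, 4)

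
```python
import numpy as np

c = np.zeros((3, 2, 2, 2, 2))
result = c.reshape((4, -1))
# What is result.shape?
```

(4, 12)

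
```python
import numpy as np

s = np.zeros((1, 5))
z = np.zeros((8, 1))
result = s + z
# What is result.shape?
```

(8, 5)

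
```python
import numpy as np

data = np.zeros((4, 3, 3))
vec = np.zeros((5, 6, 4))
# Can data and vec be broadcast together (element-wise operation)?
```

No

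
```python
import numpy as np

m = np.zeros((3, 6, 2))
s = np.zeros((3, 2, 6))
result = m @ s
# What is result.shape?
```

(3, 6, 6)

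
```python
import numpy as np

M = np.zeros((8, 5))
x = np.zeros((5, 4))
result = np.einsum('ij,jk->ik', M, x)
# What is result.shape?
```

(8, 4)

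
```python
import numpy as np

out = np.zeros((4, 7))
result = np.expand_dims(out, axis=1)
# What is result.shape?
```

(4, 1, 7)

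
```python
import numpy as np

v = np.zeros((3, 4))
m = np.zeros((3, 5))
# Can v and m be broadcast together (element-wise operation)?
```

No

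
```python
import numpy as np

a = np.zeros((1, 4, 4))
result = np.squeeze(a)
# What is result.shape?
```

(4, 4)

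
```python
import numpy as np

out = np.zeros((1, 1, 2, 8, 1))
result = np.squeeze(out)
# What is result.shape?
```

(2, 8)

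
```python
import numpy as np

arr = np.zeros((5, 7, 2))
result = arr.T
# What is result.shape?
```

(2, 7, 5)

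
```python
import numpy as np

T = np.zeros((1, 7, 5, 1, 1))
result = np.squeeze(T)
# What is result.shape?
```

(7, 5)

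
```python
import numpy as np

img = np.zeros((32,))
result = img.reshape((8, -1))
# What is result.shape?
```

(8, 4)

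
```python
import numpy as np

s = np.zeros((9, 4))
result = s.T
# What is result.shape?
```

(4, 9)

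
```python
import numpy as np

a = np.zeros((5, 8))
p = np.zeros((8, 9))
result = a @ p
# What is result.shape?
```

(5, 9)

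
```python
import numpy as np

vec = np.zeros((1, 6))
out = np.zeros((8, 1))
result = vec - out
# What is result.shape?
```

(8, 6)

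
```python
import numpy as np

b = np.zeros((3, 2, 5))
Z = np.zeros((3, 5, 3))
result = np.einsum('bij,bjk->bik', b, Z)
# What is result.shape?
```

(3, 2, 3)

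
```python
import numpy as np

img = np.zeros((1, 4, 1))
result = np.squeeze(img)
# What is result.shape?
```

(4,)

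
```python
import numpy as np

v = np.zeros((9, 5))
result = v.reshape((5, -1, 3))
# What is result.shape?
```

(5, 3, 3)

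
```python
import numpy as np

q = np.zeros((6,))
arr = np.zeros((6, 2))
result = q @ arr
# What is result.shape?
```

(2,)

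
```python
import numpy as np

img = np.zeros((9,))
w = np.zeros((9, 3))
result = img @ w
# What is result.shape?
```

(3,)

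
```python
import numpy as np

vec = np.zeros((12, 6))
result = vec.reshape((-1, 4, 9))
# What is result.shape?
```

(2, 4, 9)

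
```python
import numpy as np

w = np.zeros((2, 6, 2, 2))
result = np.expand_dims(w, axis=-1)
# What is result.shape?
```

(2, 6, 2, 2, 1)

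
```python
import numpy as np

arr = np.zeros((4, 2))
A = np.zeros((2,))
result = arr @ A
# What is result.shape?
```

(4,)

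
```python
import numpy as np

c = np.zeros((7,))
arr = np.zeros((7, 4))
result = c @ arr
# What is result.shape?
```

(4,)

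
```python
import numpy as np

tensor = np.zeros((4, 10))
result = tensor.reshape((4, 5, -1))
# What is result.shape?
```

(4, 5, 2)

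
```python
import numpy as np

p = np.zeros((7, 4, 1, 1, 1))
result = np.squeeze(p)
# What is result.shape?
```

(7, 4)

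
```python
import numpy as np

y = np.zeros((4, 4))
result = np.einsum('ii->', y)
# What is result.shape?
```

()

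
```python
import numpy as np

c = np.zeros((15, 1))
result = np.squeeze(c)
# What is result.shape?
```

(15,)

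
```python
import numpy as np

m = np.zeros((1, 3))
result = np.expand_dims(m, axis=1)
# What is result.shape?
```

(1, 1, 3)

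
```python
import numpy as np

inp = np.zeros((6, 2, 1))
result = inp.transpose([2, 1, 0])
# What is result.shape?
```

(1, 2, 6)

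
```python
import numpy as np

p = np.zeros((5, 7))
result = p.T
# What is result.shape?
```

(7, 5)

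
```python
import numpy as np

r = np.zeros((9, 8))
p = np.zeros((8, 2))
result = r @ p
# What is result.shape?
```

(9, 2)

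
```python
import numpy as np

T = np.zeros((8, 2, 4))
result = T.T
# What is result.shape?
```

(4, 2, 8)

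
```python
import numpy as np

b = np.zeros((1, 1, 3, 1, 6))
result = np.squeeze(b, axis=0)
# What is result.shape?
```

(1, 3, 1, 6)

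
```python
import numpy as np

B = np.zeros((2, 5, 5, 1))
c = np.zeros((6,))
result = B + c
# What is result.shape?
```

(2, 5, 5, 6)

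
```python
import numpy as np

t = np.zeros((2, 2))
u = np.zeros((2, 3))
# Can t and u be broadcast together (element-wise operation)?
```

No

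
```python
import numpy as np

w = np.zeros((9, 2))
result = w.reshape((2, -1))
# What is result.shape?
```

(2, 9)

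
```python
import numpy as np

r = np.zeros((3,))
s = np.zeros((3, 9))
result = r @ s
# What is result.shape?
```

(9,)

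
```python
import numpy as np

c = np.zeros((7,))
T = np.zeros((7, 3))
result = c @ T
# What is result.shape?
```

(3,)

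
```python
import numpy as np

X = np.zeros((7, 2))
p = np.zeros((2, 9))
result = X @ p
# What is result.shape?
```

(7, 9)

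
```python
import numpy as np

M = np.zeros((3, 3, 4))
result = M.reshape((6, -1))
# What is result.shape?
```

(6, 6)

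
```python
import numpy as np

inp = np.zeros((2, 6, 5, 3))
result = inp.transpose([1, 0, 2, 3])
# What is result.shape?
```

(6, 2, 5, 3)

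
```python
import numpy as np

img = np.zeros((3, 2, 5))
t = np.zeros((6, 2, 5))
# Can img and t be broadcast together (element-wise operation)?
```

No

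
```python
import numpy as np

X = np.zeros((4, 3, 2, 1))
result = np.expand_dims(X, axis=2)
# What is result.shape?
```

(4, 3, 1, 2, 1)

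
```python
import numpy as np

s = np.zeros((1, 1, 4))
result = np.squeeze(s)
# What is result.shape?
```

(4,)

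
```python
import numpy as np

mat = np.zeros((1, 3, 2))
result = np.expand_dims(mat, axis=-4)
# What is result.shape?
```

(1, 1, 3, 2)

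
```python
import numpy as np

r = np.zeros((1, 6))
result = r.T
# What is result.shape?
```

(6, 1)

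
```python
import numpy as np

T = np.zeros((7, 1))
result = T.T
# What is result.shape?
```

(1, 7)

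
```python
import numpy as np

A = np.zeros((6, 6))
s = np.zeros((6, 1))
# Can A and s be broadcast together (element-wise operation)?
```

Yes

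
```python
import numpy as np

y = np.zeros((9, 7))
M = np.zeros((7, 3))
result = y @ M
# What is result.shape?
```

(9, 3)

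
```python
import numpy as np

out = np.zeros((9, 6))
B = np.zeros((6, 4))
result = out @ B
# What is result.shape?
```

(9, 4)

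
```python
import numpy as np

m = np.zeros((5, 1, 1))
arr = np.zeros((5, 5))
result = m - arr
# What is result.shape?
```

(5, 5, 5)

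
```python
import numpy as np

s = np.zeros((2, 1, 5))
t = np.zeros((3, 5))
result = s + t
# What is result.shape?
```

(2, 3, 5)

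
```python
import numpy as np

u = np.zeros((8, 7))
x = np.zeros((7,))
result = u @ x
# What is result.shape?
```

(8,)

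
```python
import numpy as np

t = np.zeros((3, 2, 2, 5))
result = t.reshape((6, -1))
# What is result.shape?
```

(6, 10)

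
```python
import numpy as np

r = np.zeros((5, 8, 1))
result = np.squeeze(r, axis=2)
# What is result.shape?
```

(5, 8)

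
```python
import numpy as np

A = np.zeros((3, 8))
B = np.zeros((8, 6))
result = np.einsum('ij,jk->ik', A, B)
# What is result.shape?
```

(3, 6)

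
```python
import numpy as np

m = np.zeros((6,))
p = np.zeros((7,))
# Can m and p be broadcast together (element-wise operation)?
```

No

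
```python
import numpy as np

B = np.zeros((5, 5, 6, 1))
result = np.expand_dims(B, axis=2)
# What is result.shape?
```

(5, 5, 1, 6, 1)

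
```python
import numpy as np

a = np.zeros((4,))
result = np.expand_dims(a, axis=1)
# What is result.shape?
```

(4, 1)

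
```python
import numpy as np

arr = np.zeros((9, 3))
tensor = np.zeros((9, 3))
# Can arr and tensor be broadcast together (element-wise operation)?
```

Yes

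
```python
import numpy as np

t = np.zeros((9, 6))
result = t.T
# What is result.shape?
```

(6, 9)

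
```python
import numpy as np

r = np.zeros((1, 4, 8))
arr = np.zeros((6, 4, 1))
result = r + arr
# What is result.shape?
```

(6, 4, 8)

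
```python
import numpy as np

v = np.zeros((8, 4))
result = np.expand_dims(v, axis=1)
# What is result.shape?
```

(8, 1, 4)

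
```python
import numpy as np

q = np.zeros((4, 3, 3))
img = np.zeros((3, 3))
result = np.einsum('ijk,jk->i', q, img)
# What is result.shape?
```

(4,)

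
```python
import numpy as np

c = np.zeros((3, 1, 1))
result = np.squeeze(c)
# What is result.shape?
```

(3,)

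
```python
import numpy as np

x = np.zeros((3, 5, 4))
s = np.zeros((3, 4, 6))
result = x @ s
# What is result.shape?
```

(3, 5, 6)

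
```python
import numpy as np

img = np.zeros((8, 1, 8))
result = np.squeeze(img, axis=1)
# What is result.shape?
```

(8, 8)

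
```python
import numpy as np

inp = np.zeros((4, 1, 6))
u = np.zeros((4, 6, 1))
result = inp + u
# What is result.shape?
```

(4, 6, 6)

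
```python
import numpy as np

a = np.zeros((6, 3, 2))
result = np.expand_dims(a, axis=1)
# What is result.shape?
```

(6, 1, 3, 2)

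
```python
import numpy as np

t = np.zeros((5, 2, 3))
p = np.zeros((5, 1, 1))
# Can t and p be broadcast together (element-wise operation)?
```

Yes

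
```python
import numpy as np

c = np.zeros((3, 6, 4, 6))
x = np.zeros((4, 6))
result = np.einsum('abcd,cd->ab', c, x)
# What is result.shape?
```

(3, 6)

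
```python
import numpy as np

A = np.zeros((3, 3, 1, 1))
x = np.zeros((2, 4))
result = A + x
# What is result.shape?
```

(3, 3, 2, 4)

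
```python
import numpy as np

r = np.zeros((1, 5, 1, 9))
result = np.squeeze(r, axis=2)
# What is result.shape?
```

(1, 5, 9)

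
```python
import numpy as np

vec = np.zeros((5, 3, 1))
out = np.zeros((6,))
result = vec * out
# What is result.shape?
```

(5, 3, 6)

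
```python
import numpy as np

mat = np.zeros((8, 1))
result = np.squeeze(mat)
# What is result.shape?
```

(8,)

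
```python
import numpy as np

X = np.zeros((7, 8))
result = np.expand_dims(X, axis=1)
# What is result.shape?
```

(7, 1, 8)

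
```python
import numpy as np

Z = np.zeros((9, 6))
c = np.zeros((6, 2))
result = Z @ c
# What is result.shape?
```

(9, 2)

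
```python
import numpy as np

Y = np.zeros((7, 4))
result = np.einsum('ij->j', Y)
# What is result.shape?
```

(4,)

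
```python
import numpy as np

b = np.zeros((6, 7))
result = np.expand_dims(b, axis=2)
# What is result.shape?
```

(6, 7, 1)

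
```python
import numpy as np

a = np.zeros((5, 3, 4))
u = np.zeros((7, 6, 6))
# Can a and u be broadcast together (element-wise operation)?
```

No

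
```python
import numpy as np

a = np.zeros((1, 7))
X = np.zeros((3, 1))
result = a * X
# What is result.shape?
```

(3, 7)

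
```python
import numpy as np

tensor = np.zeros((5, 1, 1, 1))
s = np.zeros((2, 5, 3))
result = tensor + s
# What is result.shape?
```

(5, 2, 5, 3)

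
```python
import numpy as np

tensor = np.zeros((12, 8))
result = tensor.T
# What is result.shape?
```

(8, 12)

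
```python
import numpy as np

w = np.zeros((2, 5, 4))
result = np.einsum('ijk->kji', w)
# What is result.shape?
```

(4, 5, 2)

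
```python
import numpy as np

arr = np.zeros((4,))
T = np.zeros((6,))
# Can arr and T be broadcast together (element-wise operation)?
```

No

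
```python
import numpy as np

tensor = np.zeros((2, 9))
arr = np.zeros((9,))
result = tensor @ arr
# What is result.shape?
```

(2,)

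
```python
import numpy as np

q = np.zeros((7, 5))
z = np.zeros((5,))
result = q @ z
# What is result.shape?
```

(7,)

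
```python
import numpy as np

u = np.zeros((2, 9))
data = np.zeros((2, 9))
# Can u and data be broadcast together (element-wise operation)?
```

Yes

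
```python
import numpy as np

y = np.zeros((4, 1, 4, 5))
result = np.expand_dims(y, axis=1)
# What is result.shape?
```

(4, 1, 1, 4, 5)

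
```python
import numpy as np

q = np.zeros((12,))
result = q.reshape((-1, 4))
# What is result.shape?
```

(3, 4)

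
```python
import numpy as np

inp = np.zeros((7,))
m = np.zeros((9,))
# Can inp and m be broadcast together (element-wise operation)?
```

No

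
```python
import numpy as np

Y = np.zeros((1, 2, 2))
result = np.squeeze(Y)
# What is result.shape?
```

(2, 2)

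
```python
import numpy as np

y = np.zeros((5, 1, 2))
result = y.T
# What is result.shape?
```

(2, 1, 5)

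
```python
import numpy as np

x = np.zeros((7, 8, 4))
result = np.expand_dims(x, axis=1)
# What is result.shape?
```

(7, 1, 8, 4)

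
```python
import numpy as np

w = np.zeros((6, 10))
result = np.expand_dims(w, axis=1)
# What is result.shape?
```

(6, 1, 10)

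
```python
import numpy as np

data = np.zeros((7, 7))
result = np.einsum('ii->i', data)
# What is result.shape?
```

(7,)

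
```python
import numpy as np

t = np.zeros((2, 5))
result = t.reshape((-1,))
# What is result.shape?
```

(10,)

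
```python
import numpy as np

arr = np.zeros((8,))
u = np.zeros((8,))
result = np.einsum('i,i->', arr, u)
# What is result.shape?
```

()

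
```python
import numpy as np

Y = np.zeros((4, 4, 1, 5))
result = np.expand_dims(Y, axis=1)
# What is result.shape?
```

(4, 1, 4, 1, 5)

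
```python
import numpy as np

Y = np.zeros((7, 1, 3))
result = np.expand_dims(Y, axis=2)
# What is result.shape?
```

(7, 1, 1, 3)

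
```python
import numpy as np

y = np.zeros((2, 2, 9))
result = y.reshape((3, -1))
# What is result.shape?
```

(3, 12)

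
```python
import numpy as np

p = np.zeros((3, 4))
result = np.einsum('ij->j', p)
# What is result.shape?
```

(4,)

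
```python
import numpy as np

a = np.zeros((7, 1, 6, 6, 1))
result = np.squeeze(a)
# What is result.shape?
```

(7, 6, 6)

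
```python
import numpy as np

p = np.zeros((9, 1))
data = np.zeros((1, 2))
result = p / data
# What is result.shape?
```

(9, 2)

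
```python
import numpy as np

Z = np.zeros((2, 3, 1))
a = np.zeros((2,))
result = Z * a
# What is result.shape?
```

(2, 3, 2)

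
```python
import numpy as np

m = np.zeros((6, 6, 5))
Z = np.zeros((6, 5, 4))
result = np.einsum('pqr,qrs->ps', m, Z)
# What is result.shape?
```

(6, 4)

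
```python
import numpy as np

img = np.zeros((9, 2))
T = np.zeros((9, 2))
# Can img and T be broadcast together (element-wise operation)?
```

Yes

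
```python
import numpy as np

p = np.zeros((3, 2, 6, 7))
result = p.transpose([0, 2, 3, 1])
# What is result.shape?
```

(3, 6, 7, 2)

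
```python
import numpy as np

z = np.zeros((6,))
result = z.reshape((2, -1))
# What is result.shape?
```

(2, 3)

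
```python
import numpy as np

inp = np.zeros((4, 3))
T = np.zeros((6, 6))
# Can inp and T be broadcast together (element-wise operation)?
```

No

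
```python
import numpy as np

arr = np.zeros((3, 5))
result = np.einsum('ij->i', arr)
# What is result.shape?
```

(3,)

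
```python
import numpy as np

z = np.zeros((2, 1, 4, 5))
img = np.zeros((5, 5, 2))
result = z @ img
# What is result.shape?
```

(2, 5, 4, 2)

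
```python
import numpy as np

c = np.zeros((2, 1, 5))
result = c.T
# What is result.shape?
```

(5, 1, 2)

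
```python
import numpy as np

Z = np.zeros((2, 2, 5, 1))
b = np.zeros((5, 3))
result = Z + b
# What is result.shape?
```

(2, 2, 5, 3)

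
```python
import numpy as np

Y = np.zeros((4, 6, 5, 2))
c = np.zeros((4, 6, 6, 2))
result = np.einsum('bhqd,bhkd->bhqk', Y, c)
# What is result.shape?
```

(4, 6, 5, 6)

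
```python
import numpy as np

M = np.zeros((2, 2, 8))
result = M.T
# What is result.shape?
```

(8, 2, 2)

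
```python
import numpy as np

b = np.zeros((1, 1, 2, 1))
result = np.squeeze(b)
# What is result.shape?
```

(2,)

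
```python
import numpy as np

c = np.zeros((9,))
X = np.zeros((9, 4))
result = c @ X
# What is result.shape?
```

(4,)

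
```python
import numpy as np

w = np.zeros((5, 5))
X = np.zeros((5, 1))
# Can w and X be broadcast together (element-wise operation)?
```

Yes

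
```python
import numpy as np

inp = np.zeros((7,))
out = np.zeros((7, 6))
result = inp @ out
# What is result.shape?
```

(6,)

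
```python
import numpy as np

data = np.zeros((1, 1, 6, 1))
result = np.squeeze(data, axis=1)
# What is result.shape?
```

(1, 6, 1)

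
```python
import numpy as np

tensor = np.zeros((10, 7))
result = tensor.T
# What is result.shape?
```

(7, 10)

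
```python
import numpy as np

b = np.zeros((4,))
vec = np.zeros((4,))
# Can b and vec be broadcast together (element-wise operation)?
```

Yes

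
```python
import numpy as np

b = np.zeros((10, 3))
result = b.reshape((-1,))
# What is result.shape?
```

(30,)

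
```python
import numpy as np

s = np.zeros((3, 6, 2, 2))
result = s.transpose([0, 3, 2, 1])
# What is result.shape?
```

(3, 2, 2, 6)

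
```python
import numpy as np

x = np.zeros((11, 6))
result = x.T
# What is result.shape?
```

(6, 11)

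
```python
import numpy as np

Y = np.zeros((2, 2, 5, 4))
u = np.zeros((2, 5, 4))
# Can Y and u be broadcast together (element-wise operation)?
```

Yes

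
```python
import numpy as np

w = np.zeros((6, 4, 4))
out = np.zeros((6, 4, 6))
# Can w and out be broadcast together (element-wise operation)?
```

No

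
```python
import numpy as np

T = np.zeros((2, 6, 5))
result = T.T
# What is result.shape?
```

(5, 6, 2)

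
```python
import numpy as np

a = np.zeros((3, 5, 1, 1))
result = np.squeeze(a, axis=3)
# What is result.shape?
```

(3, 5, 1)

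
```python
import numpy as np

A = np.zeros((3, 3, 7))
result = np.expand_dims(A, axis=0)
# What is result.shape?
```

(1, 3, 3, 7)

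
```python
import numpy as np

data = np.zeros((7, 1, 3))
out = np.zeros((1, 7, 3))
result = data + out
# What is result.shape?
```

(7, 7, 3)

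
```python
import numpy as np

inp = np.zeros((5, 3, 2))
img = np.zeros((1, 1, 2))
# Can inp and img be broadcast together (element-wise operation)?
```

Yes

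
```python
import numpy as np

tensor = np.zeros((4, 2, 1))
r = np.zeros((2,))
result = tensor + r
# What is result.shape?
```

(4, 2, 2)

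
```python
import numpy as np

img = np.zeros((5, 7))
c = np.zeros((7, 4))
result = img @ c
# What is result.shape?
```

(5, 4)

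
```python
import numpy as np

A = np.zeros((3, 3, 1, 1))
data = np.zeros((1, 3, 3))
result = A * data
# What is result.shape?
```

(3, 3, 3, 3)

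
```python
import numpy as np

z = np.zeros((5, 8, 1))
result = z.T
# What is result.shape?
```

(1, 8, 5)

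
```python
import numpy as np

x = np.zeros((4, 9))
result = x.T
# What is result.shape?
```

(9, 4)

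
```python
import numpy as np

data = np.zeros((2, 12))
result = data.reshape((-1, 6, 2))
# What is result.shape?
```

(2, 6, 2)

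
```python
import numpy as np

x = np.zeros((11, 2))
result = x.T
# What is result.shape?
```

(2, 11)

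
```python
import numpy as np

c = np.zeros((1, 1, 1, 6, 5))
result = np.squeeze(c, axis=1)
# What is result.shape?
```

(1, 1, 6, 5)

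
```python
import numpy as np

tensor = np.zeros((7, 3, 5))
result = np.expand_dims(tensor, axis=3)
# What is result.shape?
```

(7, 3, 5, 1)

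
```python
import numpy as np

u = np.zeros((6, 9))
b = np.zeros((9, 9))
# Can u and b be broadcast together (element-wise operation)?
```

No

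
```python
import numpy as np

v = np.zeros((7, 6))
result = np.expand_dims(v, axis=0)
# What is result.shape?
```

(1, 7, 6)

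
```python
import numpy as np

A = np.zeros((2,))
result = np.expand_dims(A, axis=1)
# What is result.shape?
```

(2, 1)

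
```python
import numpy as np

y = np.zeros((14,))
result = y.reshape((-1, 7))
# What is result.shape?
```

(2, 7)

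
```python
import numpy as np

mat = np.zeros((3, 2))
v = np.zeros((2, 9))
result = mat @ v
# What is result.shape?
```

(3, 9)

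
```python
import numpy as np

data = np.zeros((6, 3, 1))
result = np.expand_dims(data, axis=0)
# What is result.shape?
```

(1, 6, 3, 1)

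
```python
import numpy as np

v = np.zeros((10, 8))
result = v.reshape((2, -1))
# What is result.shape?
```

(2, 40)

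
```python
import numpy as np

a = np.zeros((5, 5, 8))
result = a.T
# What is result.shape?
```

(8, 5, 5)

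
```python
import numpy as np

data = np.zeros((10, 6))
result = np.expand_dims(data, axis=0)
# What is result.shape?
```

(1, 10, 6)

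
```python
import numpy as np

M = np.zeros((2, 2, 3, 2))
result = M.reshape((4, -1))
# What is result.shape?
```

(4, 6)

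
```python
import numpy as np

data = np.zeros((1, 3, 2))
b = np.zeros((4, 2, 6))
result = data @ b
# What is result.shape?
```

(4, 3, 6)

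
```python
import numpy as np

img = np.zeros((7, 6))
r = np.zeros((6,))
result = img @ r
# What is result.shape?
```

(7,)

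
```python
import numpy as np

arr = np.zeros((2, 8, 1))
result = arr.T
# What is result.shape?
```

(1, 8, 2)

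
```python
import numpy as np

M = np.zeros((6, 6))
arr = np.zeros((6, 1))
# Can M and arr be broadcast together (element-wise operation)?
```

Yes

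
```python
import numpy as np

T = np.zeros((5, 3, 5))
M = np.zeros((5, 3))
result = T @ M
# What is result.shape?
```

(5, 3, 3)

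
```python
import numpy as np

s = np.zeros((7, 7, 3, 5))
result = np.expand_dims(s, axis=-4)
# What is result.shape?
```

(7, 1, 7, 3, 5)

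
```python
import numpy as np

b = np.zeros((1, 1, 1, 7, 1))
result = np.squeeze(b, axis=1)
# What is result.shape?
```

(1, 1, 7, 1)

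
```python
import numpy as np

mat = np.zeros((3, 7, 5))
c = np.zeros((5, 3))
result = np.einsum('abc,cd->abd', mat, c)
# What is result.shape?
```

(3, 7, 3)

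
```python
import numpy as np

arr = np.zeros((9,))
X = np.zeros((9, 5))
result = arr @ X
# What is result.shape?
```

(5,)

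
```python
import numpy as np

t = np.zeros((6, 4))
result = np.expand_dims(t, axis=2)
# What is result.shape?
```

(6, 4, 1)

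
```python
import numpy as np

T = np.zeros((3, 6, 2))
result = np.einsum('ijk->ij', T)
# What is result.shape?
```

(3, 6)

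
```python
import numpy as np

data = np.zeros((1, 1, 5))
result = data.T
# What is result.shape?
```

(5, 1, 1)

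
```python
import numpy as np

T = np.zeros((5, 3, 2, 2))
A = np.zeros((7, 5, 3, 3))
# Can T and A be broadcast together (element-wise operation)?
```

No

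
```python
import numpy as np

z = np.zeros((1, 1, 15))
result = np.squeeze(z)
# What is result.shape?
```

(15,)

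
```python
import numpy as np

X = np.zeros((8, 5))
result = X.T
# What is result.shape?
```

(5, 8)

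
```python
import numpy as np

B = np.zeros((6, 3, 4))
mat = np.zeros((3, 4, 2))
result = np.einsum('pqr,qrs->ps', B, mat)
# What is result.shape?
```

(6, 2)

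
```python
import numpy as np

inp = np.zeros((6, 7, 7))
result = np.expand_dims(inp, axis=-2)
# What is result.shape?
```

(6, 7, 1, 7)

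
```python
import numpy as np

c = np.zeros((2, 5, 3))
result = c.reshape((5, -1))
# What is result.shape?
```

(5, 6)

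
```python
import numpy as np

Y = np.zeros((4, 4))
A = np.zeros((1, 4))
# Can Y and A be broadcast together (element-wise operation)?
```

Yes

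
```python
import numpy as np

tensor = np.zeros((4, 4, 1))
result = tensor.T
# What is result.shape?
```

(1, 4, 4)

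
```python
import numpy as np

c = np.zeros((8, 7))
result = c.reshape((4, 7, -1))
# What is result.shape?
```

(4, 7, 2)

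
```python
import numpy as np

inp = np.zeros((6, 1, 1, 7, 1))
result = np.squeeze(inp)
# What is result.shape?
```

(6, 7)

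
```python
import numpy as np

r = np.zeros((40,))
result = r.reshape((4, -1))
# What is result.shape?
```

(4, 10)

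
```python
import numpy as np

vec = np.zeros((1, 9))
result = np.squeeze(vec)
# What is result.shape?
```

(9,)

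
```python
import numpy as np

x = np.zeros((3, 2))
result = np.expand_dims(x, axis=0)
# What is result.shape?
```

(1, 3, 2)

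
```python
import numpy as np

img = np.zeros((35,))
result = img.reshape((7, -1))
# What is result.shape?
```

(7, 5)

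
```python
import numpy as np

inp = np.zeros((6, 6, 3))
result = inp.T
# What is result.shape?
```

(3, 6, 6)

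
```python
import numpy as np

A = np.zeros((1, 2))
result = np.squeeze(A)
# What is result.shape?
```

(2,)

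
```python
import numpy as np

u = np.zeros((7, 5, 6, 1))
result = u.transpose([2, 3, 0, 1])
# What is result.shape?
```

(6, 1, 7, 5)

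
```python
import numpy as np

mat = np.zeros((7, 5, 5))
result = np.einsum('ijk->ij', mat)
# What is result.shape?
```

(7, 5)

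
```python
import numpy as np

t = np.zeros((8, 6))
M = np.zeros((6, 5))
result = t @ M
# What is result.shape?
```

(8, 5)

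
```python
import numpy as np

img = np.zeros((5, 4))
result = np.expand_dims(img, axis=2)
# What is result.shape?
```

(5, 4, 1)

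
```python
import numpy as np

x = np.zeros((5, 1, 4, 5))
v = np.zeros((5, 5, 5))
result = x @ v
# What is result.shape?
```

(5, 5, 4, 5)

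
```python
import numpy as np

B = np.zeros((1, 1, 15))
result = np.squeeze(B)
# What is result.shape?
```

(15,)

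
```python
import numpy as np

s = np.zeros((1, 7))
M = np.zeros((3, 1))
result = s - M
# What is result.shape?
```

(3, 7)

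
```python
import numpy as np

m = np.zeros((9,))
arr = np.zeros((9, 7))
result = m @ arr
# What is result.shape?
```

(7,)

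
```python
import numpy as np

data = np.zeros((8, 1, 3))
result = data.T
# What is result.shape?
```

(3, 1, 8)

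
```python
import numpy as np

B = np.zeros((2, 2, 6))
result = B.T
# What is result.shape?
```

(6, 2, 2)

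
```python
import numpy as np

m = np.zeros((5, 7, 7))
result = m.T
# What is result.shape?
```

(7, 7, 5)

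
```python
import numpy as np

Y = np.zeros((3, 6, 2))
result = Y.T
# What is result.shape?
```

(2, 6, 3)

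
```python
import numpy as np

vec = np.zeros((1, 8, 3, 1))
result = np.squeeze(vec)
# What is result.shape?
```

(8, 3)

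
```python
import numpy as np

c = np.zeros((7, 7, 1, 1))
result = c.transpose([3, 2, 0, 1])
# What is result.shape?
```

(1, 1, 7, 7)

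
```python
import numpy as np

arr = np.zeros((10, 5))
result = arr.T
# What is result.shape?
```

(5, 10)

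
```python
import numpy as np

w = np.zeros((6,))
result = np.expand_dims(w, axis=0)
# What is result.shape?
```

(1, 6)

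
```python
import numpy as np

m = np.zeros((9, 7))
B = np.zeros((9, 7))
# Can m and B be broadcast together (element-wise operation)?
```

Yes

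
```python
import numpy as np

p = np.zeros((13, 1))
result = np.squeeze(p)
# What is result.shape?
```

(13,)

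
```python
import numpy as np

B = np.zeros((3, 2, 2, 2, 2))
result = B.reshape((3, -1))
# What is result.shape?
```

(3, 16)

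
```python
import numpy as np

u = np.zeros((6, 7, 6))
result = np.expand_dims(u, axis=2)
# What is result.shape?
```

(6, 7, 1, 6)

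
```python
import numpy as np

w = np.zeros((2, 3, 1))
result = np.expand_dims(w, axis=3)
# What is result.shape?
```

(2, 3, 1, 1)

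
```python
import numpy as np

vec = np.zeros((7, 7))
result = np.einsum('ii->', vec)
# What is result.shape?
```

()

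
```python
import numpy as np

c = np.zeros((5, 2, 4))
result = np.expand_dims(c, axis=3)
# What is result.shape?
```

(5, 2, 4, 1)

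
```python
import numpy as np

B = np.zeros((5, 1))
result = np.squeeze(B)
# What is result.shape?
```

(5,)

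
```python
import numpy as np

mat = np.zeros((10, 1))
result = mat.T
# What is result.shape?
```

(1, 10)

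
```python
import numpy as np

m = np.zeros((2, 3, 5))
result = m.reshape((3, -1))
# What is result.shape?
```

(3, 10)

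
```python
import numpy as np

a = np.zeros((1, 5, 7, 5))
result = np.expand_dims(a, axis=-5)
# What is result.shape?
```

(1, 1, 5, 7, 5)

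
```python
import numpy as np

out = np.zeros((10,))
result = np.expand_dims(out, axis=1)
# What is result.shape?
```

(10, 1)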